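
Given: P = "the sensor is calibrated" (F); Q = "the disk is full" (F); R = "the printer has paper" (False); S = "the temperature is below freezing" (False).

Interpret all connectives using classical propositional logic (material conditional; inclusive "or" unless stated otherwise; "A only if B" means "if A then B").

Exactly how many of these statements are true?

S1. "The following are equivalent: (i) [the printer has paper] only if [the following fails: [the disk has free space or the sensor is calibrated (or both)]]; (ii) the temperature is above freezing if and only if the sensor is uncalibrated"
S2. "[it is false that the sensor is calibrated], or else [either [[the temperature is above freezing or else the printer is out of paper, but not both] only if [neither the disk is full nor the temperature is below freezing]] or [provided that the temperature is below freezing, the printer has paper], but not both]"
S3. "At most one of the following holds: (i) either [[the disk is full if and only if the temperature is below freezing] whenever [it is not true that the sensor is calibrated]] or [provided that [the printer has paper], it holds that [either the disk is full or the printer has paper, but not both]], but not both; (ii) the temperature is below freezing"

S1: In symbols: (R -> ~(~Q | P)) <-> (~S <-> ~P)

~Q = ~F = T
~Q | P = T | F = T
~(~Q | P) = ~T = F
R -> ~(~Q | P) = F -> F = T
~S = ~F = T
~P = ~F = T
~S <-> ~P = T <-> T = T
(R -> ~(~Q | P)) <-> (~S <-> ~P) = T <-> T = T
Hence S1 is true.

S2: Formalization: ~P | (((~S xor ~R) -> (Q nor S)) xor (S -> R))

~P = ~F = T
~S = ~F = T
~R = ~F = T
~S xor ~R = T xor T = F
Q nor S = F nor F = T
(~S xor ~R) -> (Q nor S) = F -> T = T
S -> R = F -> F = T
((~S xor ~R) -> (Q nor S)) xor (S -> R) = T xor T = F
~P | (((~S xor ~R) -> (Q nor S)) xor (S -> R)) = T | F = T
So S2 is true.

S3: In symbols: ((~P -> (Q <-> S)) xor (R -> (Q xor R))) nand S

~P = ~F = T
Q <-> S = F <-> F = T
~P -> (Q <-> S) = T -> T = T
Q xor R = F xor F = F
R -> (Q xor R) = F -> F = T
(~P -> (Q <-> S)) xor (R -> (Q xor R)) = T xor T = F
((~P -> (Q <-> S)) xor (R -> (Q xor R))) nand S = F nand F = T
So S3 is true.

3 of the 3 statements are true (S1, S2, S3).

3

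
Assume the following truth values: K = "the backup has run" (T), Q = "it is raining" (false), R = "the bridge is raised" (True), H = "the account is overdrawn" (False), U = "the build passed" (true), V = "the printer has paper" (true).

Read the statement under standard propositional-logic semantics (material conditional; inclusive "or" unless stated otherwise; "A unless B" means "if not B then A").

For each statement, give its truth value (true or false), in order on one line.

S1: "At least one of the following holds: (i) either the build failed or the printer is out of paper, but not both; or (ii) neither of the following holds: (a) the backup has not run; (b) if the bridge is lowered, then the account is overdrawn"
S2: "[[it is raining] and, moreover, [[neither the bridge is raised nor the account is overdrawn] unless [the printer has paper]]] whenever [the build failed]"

S1 False / S2 True

S1: In symbols: (~U xor ~V) | (~K nor (~R -> H))

~U = ~T = F
~V = ~T = F
~U xor ~V = F xor F = F
~K = ~T = F
~R = ~T = F
~R -> H = F -> F = T
~K nor (~R -> H) = F nor T = F
(~U xor ~V) | (~K nor (~R -> H)) = F | F = F
So S1 is false.

S2: Formalization: ~U -> (Q & ((R nor H) | V))

~U = ~T = F
R nor H = T nor F = F
(R nor H) | V = F | T = T
Q & ((R nor H) | V) = F & T = F
~U -> (Q & ((R nor H) | V)) = F -> F = T
So S2 is true.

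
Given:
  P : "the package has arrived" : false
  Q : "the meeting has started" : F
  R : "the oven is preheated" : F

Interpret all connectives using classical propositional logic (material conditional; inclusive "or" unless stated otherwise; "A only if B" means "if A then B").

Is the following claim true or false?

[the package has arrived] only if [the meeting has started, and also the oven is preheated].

Values: P=F, Q=F, R=F.
In symbols: P → (Q ∧ R)

Q ∧ R = F ∧ F = F
P → (Q ∧ R) = F → F = T

True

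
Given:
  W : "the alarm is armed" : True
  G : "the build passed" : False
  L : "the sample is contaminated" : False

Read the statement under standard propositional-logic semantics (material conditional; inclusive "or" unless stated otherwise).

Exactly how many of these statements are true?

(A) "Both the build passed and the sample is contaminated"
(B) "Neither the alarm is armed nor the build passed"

0

(A): Formalization: G ∧ L

G ∧ L = F ∧ F = F
Hence (A) is false.

(B): In symbols: W ↓ G

W ↓ G = T ↓ F = F
Hence (B) is false.

0 of the 2 statements are true (none).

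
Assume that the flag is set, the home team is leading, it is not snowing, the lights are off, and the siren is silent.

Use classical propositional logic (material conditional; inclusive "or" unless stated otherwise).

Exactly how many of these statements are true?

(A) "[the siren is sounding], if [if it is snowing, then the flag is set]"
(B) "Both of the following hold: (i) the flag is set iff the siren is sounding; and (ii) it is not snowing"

Let R = "it is snowing" (F), P = "the flag is set" (T), U = "the siren is sounding" (F).

(A): This is (R -> P) -> U.

R -> P = F -> T = T
(R -> P) -> U = T -> F = F
So (A) is false.

(B): This is (P <-> U) & ~R.

P <-> U = T <-> F = F
~R = ~F = T
(P <-> U) & ~R = F & T = F
Thus (B) is false.

True statements: 0 (none).

0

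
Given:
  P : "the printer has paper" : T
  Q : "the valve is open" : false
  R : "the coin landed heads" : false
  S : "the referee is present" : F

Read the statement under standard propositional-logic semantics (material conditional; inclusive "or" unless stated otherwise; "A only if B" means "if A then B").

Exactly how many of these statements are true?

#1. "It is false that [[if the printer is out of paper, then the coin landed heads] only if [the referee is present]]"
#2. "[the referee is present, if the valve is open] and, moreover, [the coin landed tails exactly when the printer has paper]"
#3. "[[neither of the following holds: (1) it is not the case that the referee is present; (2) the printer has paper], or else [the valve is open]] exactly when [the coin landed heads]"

#1: Parsed as ~((~P -> R) -> S)

~P = ~T = F
~P -> R = F -> F = T
(~P -> R) -> S = T -> F = F
~((~P -> R) -> S) = ~F = T
Hence #1 is true.

#2: Parsed as (Q -> S) & (~R <-> P)

Q -> S = F -> F = T
~R = ~F = T
~R <-> P = T <-> T = T
(Q -> S) & (~R <-> P) = T & T = T
So #2 is true.

#3: Formalization: ((~S nor P) | Q) <-> R

~S = ~F = T
~S nor P = T nor T = F
(~S nor P) | Q = F | F = F
((~S nor P) | Q) <-> R = F <-> F = T
So #3 is true.

Count: 3.

3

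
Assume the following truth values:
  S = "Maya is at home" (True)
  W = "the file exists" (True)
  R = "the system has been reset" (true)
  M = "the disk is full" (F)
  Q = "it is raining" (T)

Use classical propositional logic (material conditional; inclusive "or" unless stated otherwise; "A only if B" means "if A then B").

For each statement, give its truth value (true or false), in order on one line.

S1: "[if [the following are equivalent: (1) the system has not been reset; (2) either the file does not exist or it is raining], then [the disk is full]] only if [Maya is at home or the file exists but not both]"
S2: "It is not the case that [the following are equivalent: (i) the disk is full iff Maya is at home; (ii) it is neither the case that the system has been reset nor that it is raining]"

S1: In symbols: ((¬R ↔ (¬W ∨ Q)) → M) → (S ⊕ W)

¬R = ¬T = F
¬W = ¬T = F
¬W ∨ Q = F ∨ T = T
¬R ↔ (¬W ∨ Q) = F ↔ T = F
(¬R ↔ (¬W ∨ Q)) → M = F → F = T
S ⊕ W = T ⊕ T = F
((¬R ↔ (¬W ∨ Q)) → M) → (S ⊕ W) = T → F = F
Thus S1 is false.

S2: Parsed as ¬((M ↔ S) ↔ (R ↓ Q))

M ↔ S = F ↔ T = F
R ↓ Q = T ↓ T = F
(M ↔ S) ↔ (R ↓ Q) = F ↔ F = T
¬((M ↔ S) ↔ (R ↓ Q)) = ¬T = F
Hence S2 is false.

S1 F; S2 F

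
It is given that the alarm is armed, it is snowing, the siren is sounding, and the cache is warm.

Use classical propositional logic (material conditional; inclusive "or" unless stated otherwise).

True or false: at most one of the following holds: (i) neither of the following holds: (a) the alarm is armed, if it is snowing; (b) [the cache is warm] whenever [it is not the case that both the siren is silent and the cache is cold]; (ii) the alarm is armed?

true

Let M = "it is snowing" (T), L = "the alarm is armed" (T), K = "the siren is sounding" (T), S = "the cache is warm" (T).
This is ((M → L) ↓ ((¬K ↑ ¬S) → S)) ↑ L.

M → L = T → T = T
¬K = ¬T = F
¬S = ¬T = F
¬K ↑ ¬S = F ↑ F = T
(¬K ↑ ¬S) → S = T → T = T
(M → L) ↓ ((¬K ↑ ¬S) → S) = T ↓ T = F
((M → L) ↓ ((¬K ↑ ¬S) → S)) ↑ L = F ↑ T = T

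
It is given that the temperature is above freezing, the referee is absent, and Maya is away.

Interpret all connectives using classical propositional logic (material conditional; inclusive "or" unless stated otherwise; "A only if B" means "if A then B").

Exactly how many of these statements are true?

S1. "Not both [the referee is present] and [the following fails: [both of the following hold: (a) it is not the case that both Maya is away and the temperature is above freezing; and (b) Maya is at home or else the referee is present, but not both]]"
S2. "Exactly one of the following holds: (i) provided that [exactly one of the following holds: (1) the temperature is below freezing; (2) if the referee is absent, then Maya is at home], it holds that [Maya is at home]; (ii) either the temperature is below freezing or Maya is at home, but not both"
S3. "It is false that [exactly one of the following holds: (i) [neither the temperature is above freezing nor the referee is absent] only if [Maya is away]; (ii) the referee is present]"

2

Let Q = "the referee is present" (F), R = "Maya is at home" (F), P = "the temperature is below freezing" (F).

S1: Formalization: Q nand ~((~R nand ~P) & (R xor Q))

~R = ~F = T
~P = ~F = T
~R nand ~P = T nand T = F
R xor Q = F xor F = F
(~R nand ~P) & (R xor Q) = F & F = F
~((~R nand ~P) & (R xor Q)) = ~F = T
Q nand ~((~R nand ~P) & (R xor Q)) = F nand T = T
Thus S1 is true.

S2: In symbols: ((P xor (~Q -> R)) -> R) xor (P xor R)

~Q = ~F = T
~Q -> R = T -> F = F
P xor (~Q -> R) = F xor F = F
(P xor (~Q -> R)) -> R = F -> F = T
P xor R = F xor F = F
((P xor (~Q -> R)) -> R) xor (P xor R) = T xor F = T
Thus S2 is true.

S3: Parsed as ~(((~P nor ~Q) -> ~R) xor Q)

~P = ~F = T
~Q = ~F = T
~P nor ~Q = T nor T = F
~R = ~F = T
(~P nor ~Q) -> ~R = F -> T = T
((~P nor ~Q) -> ~R) xor Q = T xor F = T
~(((~P nor ~Q) -> ~R) xor Q) = ~T = F
Thus S3 is false.

True statements: 2 (S1, S2).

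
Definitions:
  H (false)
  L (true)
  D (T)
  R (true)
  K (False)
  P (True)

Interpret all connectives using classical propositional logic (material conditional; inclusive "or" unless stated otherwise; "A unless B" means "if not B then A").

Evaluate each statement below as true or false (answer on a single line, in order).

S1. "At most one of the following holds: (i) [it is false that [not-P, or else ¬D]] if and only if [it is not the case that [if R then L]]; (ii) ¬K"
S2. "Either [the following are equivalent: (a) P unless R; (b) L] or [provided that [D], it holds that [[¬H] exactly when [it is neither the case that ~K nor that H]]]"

S1: Parsed as (¬(¬P ∨ ¬D) ↔ ¬(R → L)) ↑ ¬K

¬P = ¬T = F
¬D = ¬T = F
¬P ∨ ¬D = F ∨ F = F
¬(¬P ∨ ¬D) = ¬F = T
R → L = T → T = T
¬(R → L) = ¬T = F
¬(¬P ∨ ¬D) ↔ ¬(R → L) = T ↔ F = F
¬K = ¬F = T
(¬(¬P ∨ ¬D) ↔ ¬(R → L)) ↑ ¬K = F ↑ T = T
Thus S1 is true.

S2: Parsed as ((P ∨ R) ↔ L) ∨ (D → (¬H ↔ (¬K ↓ H)))

P ∨ R = T ∨ T = T
(P ∨ R) ↔ L = T ↔ T = T
¬H = ¬F = T
¬K = ¬F = T
¬K ↓ H = T ↓ F = F
¬H ↔ (¬K ↓ H) = T ↔ F = F
D → (¬H ↔ (¬K ↓ H)) = T → F = F
((P ∨ R) ↔ L) ∨ (D → (¬H ↔ (¬K ↓ H))) = T ∨ F = T
So S2 is true.

S1 true, S2 true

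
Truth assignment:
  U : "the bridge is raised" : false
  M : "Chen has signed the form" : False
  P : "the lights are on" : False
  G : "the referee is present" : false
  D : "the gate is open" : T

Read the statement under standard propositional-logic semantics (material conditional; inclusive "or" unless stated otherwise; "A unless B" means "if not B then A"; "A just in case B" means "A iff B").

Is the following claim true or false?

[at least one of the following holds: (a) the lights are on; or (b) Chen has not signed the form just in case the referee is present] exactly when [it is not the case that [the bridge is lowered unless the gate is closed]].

true

This is (P or (not M iff G)) iff not (not U or not D).

not M = not False = True
not M iff G = True iff False = False
P or (not M iff G) = False or False = False
not U = not False = True
not D = not True = False
not U or not D = True or False = True
not (not U or not D) = not True = False
(P or (not M iff G)) iff not (not U or not D) = False iff False = True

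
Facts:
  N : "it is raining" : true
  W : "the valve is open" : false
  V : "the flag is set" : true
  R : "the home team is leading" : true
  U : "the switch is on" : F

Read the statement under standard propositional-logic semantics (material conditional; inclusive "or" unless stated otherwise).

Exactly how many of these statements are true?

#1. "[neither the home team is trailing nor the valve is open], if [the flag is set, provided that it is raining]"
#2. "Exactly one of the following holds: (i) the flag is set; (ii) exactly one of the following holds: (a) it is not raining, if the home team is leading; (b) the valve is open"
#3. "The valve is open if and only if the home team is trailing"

3

#1: This is (N → V) → (¬R ↓ W).

N → V = T → T = T
¬R = ¬T = F
¬R ↓ W = F ↓ F = T
(N → V) → (¬R ↓ W) = T → T = T
Hence #1 is true.

#2: In symbols: V ⊕ ((R → ¬N) ⊕ W)

¬N = ¬T = F
R → ¬N = T → F = F
(R → ¬N) ⊕ W = F ⊕ F = F
V ⊕ ((R → ¬N) ⊕ W) = T ⊕ F = T
So #2 is true.

#3: In symbols: W ↔ ¬R

¬R = ¬T = F
W ↔ ¬R = F ↔ F = T
So #3 is true.

3 of the 3 statements are true (#1, #2, #3).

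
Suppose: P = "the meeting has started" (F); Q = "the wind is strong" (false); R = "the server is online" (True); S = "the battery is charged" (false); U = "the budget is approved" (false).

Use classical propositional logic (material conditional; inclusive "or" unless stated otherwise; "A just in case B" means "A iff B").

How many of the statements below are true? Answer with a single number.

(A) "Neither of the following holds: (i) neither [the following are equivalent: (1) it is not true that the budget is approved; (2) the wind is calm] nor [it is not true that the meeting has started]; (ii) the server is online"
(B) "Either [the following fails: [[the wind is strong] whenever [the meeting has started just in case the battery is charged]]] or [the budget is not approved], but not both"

(A): In symbols: ((not U iff not Q) nor not P) nor R

not U = not False = True
not Q = not False = True
not U iff not Q = True iff True = True
not P = not False = True
(not U iff not Q) nor not P = True nor True = False
((not U iff not Q) nor not P) nor R = False nor True = False
Thus (A) is false.

(B): This is not ((P iff S) -> Q) xor not U.

P iff S = False iff False = True
(P iff S) -> Q = True -> False = False
not ((P iff S) -> Q) = not False = True
not U = not False = True
not ((P iff S) -> Q) xor not U = True xor True = False
So (B) is false.

True statements: 0 (none).

0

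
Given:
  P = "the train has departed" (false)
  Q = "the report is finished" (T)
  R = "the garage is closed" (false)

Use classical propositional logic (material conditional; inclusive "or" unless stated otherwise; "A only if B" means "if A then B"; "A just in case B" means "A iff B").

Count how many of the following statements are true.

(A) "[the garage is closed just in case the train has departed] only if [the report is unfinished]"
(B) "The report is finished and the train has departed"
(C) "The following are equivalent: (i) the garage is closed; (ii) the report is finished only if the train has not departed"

(A): In symbols: (R iff P) -> not Q

R iff P = False iff False = True
not Q = not True = False
(R iff P) -> not Q = True -> False = False
Thus (A) is false.

(B): Parsed as Q and P

Q and P = True and False = False
Thus (B) is false.

(C): This is R iff (Q -> not P).

not P = not False = True
Q -> not P = True -> True = True
R iff (Q -> not P) = False iff True = False
Thus (C) is false.

0 of the 3 statements are true (none).

0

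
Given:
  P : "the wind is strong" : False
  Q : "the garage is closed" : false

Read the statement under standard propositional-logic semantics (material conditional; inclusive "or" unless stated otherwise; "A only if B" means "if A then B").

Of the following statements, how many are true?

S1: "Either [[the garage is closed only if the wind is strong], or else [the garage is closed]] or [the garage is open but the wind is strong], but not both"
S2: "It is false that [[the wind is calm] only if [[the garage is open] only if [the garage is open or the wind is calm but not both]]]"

S1: In symbols: ((Q -> P) | Q) xor (~Q & P)

Q -> P = F -> F = T
(Q -> P) | Q = T | F = T
~Q = ~F = T
~Q & P = T & F = F
((Q -> P) | Q) xor (~Q & P) = T xor F = T
So S1 is true.

S2: In symbols: ~(~P -> (~Q -> (~Q xor ~P)))

~P = ~F = T
~Q = ~F = T
~Q = ~F = T
~P = ~F = T
~Q xor ~P = T xor T = F
~Q -> (~Q xor ~P) = T -> F = F
~P -> (~Q -> (~Q xor ~P)) = T -> F = F
~(~P -> (~Q -> (~Q xor ~P))) = ~F = T
Hence S2 is true.

Count: 2.

2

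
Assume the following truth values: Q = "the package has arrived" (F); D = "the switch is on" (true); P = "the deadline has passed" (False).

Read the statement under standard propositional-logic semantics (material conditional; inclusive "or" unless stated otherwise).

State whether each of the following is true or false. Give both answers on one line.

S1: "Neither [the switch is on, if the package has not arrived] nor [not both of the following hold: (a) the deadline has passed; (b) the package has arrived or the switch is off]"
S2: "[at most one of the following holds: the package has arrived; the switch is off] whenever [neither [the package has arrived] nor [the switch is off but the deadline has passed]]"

S1: In symbols: (¬Q → D) ↓ (P ↑ (Q ∨ ¬D))

¬Q = ¬F = T
¬Q → D = T → T = T
¬D = ¬T = F
Q ∨ ¬D = F ∨ F = F
P ↑ (Q ∨ ¬D) = F ↑ F = T
(¬Q → D) ↓ (P ↑ (Q ∨ ¬D)) = T ↓ T = F
Thus S1 is false.

S2: Parsed as (Q ↓ (¬D ∧ P)) → (Q ↑ ¬D)

¬D = ¬T = F
¬D ∧ P = F ∧ F = F
Q ↓ (¬D ∧ P) = F ↓ F = T
¬D = ¬T = F
Q ↑ ¬D = F ↑ F = T
(Q ↓ (¬D ∧ P)) → (Q ↑ ¬D) = T → T = T
Hence S2 is true.

S1 False; S2 True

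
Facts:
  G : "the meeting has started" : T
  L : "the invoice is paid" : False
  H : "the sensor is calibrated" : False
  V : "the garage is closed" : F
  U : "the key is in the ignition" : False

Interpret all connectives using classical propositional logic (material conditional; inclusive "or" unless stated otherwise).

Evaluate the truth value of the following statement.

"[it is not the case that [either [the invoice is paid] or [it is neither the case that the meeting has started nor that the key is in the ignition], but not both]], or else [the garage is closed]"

Parsed as not (L xor (G nor U)) or V

G nor U = True nor False = False
L xor (G nor U) = False xor False = False
not (L xor (G nor U)) = not False = True
not (L xor (G nor U)) or V = True or False = True

True.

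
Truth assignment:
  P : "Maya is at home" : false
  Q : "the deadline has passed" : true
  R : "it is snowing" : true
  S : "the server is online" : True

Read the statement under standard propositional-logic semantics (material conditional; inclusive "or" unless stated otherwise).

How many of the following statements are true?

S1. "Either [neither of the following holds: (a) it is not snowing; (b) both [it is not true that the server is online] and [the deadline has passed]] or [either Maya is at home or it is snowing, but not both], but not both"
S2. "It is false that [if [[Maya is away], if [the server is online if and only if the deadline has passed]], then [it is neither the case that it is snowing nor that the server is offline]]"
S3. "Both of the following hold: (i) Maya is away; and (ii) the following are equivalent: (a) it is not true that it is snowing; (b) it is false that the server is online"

S1: This is (~R nor (~S & Q)) xor (P xor R).

~R = ~T = F
~S = ~T = F
~S & Q = F & T = F
~R nor (~S & Q) = F nor F = T
P xor R = F xor T = T
(~R nor (~S & Q)) xor (P xor R) = T xor T = F
Hence S1 is false.

S2: This is ~(((S <-> Q) -> ~P) -> (R nor ~S)).

S <-> Q = T <-> T = T
~P = ~F = T
(S <-> Q) -> ~P = T -> T = T
~S = ~T = F
R nor ~S = T nor F = F
((S <-> Q) -> ~P) -> (R nor ~S) = T -> F = F
~(((S <-> Q) -> ~P) -> (R nor ~S)) = ~F = T
Hence S2 is true.

S3: Formalization: ~P & (~R <-> ~S)

~P = ~F = T
~R = ~T = F
~S = ~T = F
~R <-> ~S = F <-> F = T
~P & (~R <-> ~S) = T & T = T
Thus S3 is true.

True statements: 2 (S2, S3).

2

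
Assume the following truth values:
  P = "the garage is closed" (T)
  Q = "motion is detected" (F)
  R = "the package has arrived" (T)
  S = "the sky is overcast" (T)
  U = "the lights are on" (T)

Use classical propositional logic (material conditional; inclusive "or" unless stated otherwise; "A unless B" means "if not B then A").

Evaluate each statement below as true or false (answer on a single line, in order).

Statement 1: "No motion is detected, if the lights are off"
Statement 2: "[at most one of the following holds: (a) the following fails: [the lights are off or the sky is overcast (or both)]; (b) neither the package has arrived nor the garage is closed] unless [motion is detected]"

Statement 1 T; Statement 2 T

Statement 1: Formalization: ¬U → ¬Q

¬U = ¬T = F
¬Q = ¬F = T
¬U → ¬Q = F → T = T
Thus Statement 1 is true.

Statement 2: This is (¬(¬U ∨ S) ↑ (R ↓ P)) ∨ Q.

¬U = ¬T = F
¬U ∨ S = F ∨ T = T
¬(¬U ∨ S) = ¬T = F
R ↓ P = T ↓ T = F
¬(¬U ∨ S) ↑ (R ↓ P) = F ↑ F = T
(¬(¬U ∨ S) ↑ (R ↓ P)) ∨ Q = T ∨ F = T
So Statement 2 is true.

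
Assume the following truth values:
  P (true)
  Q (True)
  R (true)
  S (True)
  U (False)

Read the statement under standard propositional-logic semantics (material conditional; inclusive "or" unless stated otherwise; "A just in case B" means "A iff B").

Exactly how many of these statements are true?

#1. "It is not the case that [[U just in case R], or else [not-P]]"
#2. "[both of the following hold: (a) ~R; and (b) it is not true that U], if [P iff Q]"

#1: This is ¬((U ↔ R) ∨ ¬P).

U ↔ R = F ↔ T = F
¬P = ¬T = F
(U ↔ R) ∨ ¬P = F ∨ F = F
¬((U ↔ R) ∨ ¬P) = ¬F = T
Hence #1 is true.

#2: Parsed as (P ↔ Q) → (¬R ∧ ¬U)

P ↔ Q = T ↔ T = T
¬R = ¬T = F
¬U = ¬F = T
¬R ∧ ¬U = F ∧ T = F
(P ↔ Q) → (¬R ∧ ¬U) = T → F = F
So #2 is false.

True statements: 1.

1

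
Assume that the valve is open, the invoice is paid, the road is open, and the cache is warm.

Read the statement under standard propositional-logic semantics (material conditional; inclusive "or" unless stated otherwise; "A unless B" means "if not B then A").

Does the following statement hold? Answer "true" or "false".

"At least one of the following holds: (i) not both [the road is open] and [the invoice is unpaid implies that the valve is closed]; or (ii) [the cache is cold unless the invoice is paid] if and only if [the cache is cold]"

Let S = "the road is closed" (F), D = "the invoice is paid" (T), L = "the valve is open" (T), H = "the cache is warm" (T).
Formalization: (~S nand (~D -> ~L)) | ((~H | D) <-> ~H)

~S = ~F = T
~D = ~T = F
~L = ~T = F
~D -> ~L = F -> F = T
~S nand (~D -> ~L) = T nand T = F
~H = ~T = F
~H | D = F | T = T
~H = ~T = F
(~H | D) <-> ~H = T <-> F = F
(~S nand (~D -> ~L)) | ((~H | D) <-> ~H) = F | F = F

False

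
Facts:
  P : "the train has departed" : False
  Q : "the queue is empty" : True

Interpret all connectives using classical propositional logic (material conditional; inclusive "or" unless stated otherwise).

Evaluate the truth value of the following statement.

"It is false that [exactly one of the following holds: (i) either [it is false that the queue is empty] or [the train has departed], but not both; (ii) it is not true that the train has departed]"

False.

In symbols: ~((~Q xor P) xor ~P)

~Q = ~T = F
~Q xor P = F xor F = F
~P = ~F = T
(~Q xor P) xor ~P = F xor T = T
~((~Q xor P) xor ~P) = ~T = F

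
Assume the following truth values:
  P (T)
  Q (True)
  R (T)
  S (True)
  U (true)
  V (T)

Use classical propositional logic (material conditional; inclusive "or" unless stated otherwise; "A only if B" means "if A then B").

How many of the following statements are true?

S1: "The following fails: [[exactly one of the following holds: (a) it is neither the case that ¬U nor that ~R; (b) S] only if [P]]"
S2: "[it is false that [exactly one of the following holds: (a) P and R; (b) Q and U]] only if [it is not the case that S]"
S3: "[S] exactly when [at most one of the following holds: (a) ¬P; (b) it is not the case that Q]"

S1: In symbols: ~(((~U nor ~R) xor S) -> P)

~U = ~T = F
~R = ~T = F
~U nor ~R = F nor F = T
(~U nor ~R) xor S = T xor T = F
((~U nor ~R) xor S) -> P = F -> T = T
~(((~U nor ~R) xor S) -> P) = ~T = F
Thus S1 is false.

S2: Formalization: ~((P & R) xor (Q & U)) -> ~S

P & R = T & T = T
Q & U = T & T = T
(P & R) xor (Q & U) = T xor T = F
~((P & R) xor (Q & U)) = ~F = T
~S = ~T = F
~((P & R) xor (Q & U)) -> ~S = T -> F = F
Hence S2 is false.

S3: Parsed as S <-> (~P nand ~Q)

~P = ~T = F
~Q = ~T = F
~P nand ~Q = F nand F = T
S <-> (~P nand ~Q) = T <-> T = T
So S3 is true.

True statements: 1 (S3).

1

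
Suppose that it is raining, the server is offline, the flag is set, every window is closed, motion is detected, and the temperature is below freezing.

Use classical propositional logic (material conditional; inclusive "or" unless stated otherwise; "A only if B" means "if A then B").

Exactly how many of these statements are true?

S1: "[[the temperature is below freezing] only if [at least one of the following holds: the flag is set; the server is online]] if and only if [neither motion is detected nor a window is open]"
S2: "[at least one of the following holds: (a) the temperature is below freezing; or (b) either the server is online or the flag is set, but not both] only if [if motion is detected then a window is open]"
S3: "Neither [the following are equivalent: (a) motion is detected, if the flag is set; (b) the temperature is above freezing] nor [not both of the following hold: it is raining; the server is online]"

0

Let S = "the temperature is below freezing" (T), M = "the flag is set" (T), Q = "the server is online" (F), U = "motion is detected" (T), H = "a window is open" (F), W = "it is raining" (T).

S1: Formalization: (S → (M ∨ Q)) ↔ (U ↓ H)

M ∨ Q = T ∨ F = T
S → (M ∨ Q) = T → T = T
U ↓ H = T ↓ F = F
(S → (M ∨ Q)) ↔ (U ↓ H) = T ↔ F = F
So S1 is false.

S2: Formalization: (S ∨ (Q ⊕ M)) → (U → H)

Q ⊕ M = F ⊕ T = T
S ∨ (Q ⊕ M) = T ∨ T = T
U → H = T → F = F
(S ∨ (Q ⊕ M)) → (U → H) = T → F = F
So S2 is false.

S3: Formalization: ((M → U) ↔ ¬S) ↓ (W ↑ Q)

M → U = T → T = T
¬S = ¬T = F
(M → U) ↔ ¬S = T ↔ F = F
W ↑ Q = T ↑ F = T
((M → U) ↔ ¬S) ↓ (W ↑ Q) = F ↓ T = F
Thus S3 is false.

True statements: 0 (none).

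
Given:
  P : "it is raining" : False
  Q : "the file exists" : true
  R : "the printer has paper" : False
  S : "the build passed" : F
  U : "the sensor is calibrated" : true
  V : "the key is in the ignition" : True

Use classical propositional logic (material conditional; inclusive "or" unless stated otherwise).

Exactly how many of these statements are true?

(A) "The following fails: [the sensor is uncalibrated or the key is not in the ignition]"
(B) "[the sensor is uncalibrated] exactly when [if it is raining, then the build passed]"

1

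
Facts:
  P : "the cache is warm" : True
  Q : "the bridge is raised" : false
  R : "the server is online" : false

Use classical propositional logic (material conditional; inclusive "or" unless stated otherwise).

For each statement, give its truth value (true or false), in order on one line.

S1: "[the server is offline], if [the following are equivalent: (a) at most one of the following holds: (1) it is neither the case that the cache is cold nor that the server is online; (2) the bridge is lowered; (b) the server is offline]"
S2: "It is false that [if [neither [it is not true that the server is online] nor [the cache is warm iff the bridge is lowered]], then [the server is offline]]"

S1: Formalization: (((¬P ↓ R) ↑ ¬Q) ↔ ¬R) → ¬R

¬P = ¬T = F
¬P ↓ R = F ↓ F = T
¬Q = ¬F = T
(¬P ↓ R) ↑ ¬Q = T ↑ T = F
¬R = ¬F = T
((¬P ↓ R) ↑ ¬Q) ↔ ¬R = F ↔ T = F
¬R = ¬F = T
(((¬P ↓ R) ↑ ¬Q) ↔ ¬R) → ¬R = F → T = T
Thus S1 is true.

S2: Formalization: ¬((¬R ↓ (P ↔ ¬Q)) → ¬R)

¬R = ¬F = T
¬Q = ¬F = T
P ↔ ¬Q = T ↔ T = T
¬R ↓ (P ↔ ¬Q) = T ↓ T = F
¬R = ¬F = T
(¬R ↓ (P ↔ ¬Q)) → ¬R = F → T = T
¬((¬R ↓ (P ↔ ¬Q)) → ¬R) = ¬T = F
So S2 is false.

S1 T, S2 F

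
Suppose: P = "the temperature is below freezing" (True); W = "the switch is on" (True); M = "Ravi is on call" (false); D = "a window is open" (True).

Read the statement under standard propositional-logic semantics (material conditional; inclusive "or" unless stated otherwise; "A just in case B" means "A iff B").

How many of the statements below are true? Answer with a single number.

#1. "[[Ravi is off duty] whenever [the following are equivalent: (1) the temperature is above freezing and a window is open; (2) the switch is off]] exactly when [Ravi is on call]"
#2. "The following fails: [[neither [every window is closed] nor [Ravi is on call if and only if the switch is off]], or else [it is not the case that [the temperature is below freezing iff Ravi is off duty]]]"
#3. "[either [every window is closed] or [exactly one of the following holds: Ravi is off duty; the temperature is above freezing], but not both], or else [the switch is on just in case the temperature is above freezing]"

#1: This is (((¬P ∧ D) ↔ ¬W) → ¬M) ↔ M.

¬P = ¬T = F
¬P ∧ D = F ∧ T = F
¬W = ¬T = F
(¬P ∧ D) ↔ ¬W = F ↔ F = T
¬M = ¬F = T
((¬P ∧ D) ↔ ¬W) → ¬M = T → T = T
(((¬P ∧ D) ↔ ¬W) → ¬M) ↔ M = T ↔ F = F
So #1 is false.

#2: Formalization: ¬((¬D ↓ (M ↔ ¬W)) ∨ ¬(P ↔ ¬M))

¬D = ¬T = F
¬W = ¬T = F
M ↔ ¬W = F ↔ F = T
¬D ↓ (M ↔ ¬W) = F ↓ T = F
¬M = ¬F = T
P ↔ ¬M = T ↔ T = T
¬(P ↔ ¬M) = ¬T = F
(¬D ↓ (M ↔ ¬W)) ∨ ¬(P ↔ ¬M) = F ∨ F = F
¬((¬D ↓ (M ↔ ¬W)) ∨ ¬(P ↔ ¬M)) = ¬F = T
Hence #2 is true.

#3: Formalization: (¬D ⊕ (¬M ⊕ ¬P)) ∨ (W ↔ ¬P)

¬D = ¬T = F
¬M = ¬F = T
¬P = ¬T = F
¬M ⊕ ¬P = T ⊕ F = T
¬D ⊕ (¬M ⊕ ¬P) = F ⊕ T = T
¬P = ¬T = F
W ↔ ¬P = T ↔ F = F
(¬D ⊕ (¬M ⊕ ¬P)) ∨ (W ↔ ¬P) = T ∨ F = T
So #3 is true.

True statements: 2 (#2, #3).

2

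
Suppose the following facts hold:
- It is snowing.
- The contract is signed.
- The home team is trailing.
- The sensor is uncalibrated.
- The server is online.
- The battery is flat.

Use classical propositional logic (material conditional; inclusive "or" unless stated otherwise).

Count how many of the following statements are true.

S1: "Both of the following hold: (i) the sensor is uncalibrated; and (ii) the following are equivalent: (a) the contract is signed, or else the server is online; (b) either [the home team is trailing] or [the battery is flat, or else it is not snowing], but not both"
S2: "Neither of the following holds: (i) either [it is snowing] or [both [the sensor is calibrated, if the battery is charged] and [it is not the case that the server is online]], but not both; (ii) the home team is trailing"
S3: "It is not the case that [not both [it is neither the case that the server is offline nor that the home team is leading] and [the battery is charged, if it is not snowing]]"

1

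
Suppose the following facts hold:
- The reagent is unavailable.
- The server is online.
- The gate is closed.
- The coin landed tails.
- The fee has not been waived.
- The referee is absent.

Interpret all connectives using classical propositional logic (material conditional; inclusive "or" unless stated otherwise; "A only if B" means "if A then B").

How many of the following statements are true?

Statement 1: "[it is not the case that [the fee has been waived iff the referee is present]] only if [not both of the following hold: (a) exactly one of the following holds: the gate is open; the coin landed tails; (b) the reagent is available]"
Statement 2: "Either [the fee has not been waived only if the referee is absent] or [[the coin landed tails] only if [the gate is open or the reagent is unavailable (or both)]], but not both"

Let L = "the fee has been waived" (False), G = "the referee is present" (False), K = "the gate is open" (False), V = "the coin landed heads" (False), N = "the reagent is available" (False).

Statement 1: Parsed as not (L iff G) -> ((K xor not V) nand N)

L iff G = False iff False = True
not (L iff G) = not True = False
not V = not False = True
K xor not V = False xor True = True
(K xor not V) nand N = True nand False = True
not (L iff G) -> ((K xor not V) nand N) = False -> True = True
Thus Statement 1 is true.

Statement 2: Formalization: (not L -> not G) xor (not V -> (K or not N))

not L = not False = True
not G = not False = True
not L -> not G = True -> True = True
not V = not False = True
not N = not False = True
K or not N = False or True = True
not V -> (K or not N) = True -> True = True
(not L -> not G) xor (not V -> (K or not N)) = True xor True = False
Hence Statement 2 is false.

Count: 1.

1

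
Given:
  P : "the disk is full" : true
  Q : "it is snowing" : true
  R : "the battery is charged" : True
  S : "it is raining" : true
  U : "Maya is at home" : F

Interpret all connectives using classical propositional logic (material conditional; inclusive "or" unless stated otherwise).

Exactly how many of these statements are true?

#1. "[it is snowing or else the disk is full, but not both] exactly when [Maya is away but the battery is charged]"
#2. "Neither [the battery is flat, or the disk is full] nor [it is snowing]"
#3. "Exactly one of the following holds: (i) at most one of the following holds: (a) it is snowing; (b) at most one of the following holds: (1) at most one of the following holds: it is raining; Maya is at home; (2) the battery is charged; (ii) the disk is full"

#1: Parsed as (Q ⊕ P) ↔ (¬U ∧ R)

Q ⊕ P = T ⊕ T = F
¬U = ¬F = T
¬U ∧ R = T ∧ T = T
(Q ⊕ P) ↔ (¬U ∧ R) = F ↔ T = F
So #1 is false.

#2: This is (¬R ∨ P) ↓ Q.

¬R = ¬T = F
¬R ∨ P = F ∨ T = T
(¬R ∨ P) ↓ Q = T ↓ T = F
So #2 is false.

#3: In symbols: (Q ↑ ((S ↑ U) ↑ R)) ⊕ P

S ↑ U = T ↑ F = T
(S ↑ U) ↑ R = T ↑ T = F
Q ↑ ((S ↑ U) ↑ R) = T ↑ F = T
(Q ↑ ((S ↑ U) ↑ R)) ⊕ P = T ⊕ T = F
Hence #3 is false.

Count: 0.

0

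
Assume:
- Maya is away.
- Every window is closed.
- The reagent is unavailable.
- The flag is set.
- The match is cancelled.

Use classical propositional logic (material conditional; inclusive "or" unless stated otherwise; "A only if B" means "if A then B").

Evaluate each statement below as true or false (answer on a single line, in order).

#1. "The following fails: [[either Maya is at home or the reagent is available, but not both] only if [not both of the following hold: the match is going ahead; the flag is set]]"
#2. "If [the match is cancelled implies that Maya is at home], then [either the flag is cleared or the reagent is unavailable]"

#1 false / #2 true

Let P = "Maya is at home" (F), R = "the reagent is available" (F), N = "the match is cancelled" (T), L = "the flag is set" (T).

#1: In symbols: ~((P xor R) -> (~N nand L))

P xor R = F xor F = F
~N = ~T = F
~N nand L = F nand T = T
(P xor R) -> (~N nand L) = F -> T = T
~((P xor R) -> (~N nand L)) = ~T = F
Hence #1 is false.

#2: In symbols: (N -> P) -> (~L | ~R)

N -> P = T -> F = F
~L = ~T = F
~R = ~F = T
~L | ~R = F | T = T
(N -> P) -> (~L | ~R) = F -> T = T
Thus #2 is true.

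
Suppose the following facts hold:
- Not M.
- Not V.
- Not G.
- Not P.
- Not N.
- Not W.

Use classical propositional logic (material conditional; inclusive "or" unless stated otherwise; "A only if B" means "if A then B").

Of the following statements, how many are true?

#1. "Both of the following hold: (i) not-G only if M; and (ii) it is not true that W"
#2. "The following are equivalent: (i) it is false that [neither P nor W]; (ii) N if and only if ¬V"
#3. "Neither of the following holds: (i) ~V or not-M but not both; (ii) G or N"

2

#1: Parsed as (¬G → M) ∧ ¬W

¬G = ¬F = T
¬G → M = T → F = F
¬W = ¬F = T
(¬G → M) ∧ ¬W = F ∧ T = F
Thus #1 is false.

#2: This is ¬(P ↓ W) ↔ (N ↔ ¬V).

P ↓ W = F ↓ F = T
¬(P ↓ W) = ¬T = F
¬V = ¬F = T
N ↔ ¬V = F ↔ T = F
¬(P ↓ W) ↔ (N ↔ ¬V) = F ↔ F = T
Thus #2 is true.

#3: Formalization: (¬V ⊕ ¬M) ↓ (G ∨ N)

¬V = ¬F = T
¬M = ¬F = T
¬V ⊕ ¬M = T ⊕ T = F
G ∨ N = F ∨ F = F
(¬V ⊕ ¬M) ↓ (G ∨ N) = F ↓ F = T
So #3 is true.

2 of the 3 statements are true.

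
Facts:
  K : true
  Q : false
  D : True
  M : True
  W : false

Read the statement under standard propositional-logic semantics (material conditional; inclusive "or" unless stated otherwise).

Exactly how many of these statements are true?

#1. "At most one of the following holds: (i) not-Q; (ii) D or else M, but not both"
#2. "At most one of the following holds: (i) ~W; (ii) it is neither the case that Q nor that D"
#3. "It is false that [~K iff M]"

3

#1: In symbols: ~Q nand (D xor M)

~Q = ~F = T
D xor M = T xor T = F
~Q nand (D xor M) = T nand F = T
Hence #1 is true.

#2: In symbols: ~W nand (Q nor D)

~W = ~F = T
Q nor D = F nor T = F
~W nand (Q nor D) = T nand F = T
So #2 is true.

#3: Parsed as ~(~K <-> M)

~K = ~T = F
~K <-> M = F <-> T = F
~(~K <-> M) = ~F = T
So #3 is true.

Count: 3.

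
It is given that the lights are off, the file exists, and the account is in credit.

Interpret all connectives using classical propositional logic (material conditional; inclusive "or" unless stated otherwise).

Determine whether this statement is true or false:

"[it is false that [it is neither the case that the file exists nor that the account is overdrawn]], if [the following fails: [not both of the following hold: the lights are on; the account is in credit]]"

Let P = "the lights are on" (F), R = "the account is overdrawn" (F), Q = "the file exists" (T).
In symbols: ¬(P ↑ ¬R) → ¬(Q ↓ R)

¬R = ¬F = T
P ↑ ¬R = F ↑ T = T
¬(P ↑ ¬R) = ¬T = F
Q ↓ R = T ↓ F = F
¬(Q ↓ R) = ¬F = T
¬(P ↑ ¬R) → ¬(Q ↓ R) = F → T = T

The statement is true.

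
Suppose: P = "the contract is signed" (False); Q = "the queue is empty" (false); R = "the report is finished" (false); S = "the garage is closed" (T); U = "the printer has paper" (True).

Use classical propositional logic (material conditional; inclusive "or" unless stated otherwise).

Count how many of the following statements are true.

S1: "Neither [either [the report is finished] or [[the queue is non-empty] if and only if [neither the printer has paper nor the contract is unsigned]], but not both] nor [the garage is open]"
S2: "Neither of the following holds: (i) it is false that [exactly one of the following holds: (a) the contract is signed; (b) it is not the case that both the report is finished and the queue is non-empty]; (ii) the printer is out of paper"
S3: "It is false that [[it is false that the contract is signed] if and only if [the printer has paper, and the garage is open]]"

3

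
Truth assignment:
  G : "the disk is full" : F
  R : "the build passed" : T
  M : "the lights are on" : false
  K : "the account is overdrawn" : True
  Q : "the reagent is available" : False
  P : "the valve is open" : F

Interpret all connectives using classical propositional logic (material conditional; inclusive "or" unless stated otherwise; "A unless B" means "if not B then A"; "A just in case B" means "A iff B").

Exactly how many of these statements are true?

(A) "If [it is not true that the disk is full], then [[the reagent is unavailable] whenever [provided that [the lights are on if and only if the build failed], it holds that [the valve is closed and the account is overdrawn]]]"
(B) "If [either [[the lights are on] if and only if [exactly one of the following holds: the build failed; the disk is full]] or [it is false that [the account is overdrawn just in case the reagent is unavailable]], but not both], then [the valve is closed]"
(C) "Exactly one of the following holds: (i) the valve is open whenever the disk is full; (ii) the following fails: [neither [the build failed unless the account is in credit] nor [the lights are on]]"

3

(A): Parsed as ¬G → (((M ↔ ¬R) → (¬P ∧ K)) → ¬Q)

¬G = ¬F = T
¬R = ¬T = F
M ↔ ¬R = F ↔ F = T
¬P = ¬F = T
¬P ∧ K = T ∧ T = T
(M ↔ ¬R) → (¬P ∧ K) = T → T = T
¬Q = ¬F = T
((M ↔ ¬R) → (¬P ∧ K)) → ¬Q = T → T = T
¬G → (((M ↔ ¬R) → (¬P ∧ K)) → ¬Q) = T → T = T
Thus (A) is true.

(B): In symbols: ((M ↔ (¬R ⊕ G)) ⊕ ¬(K ↔ ¬Q)) → ¬P

¬R = ¬T = F
¬R ⊕ G = F ⊕ F = F
M ↔ (¬R ⊕ G) = F ↔ F = T
¬Q = ¬F = T
K ↔ ¬Q = T ↔ T = T
¬(K ↔ ¬Q) = ¬T = F
(M ↔ (¬R ⊕ G)) ⊕ ¬(K ↔ ¬Q) = T ⊕ F = T
¬P = ¬F = T
((M ↔ (¬R ⊕ G)) ⊕ ¬(K ↔ ¬Q)) → ¬P = T → T = T
Thus (B) is true.

(C): This is (G → P) ⊕ ¬((¬R ∨ ¬K) ↓ M).

G → P = F → F = T
¬R = ¬T = F
¬K = ¬T = F
¬R ∨ ¬K = F ∨ F = F
(¬R ∨ ¬K) ↓ M = F ↓ F = T
¬((¬R ∨ ¬K) ↓ M) = ¬T = F
(G → P) ⊕ ¬((¬R ∨ ¬K) ↓ M) = T ⊕ F = T
So (C) is true.

True statements: 3.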